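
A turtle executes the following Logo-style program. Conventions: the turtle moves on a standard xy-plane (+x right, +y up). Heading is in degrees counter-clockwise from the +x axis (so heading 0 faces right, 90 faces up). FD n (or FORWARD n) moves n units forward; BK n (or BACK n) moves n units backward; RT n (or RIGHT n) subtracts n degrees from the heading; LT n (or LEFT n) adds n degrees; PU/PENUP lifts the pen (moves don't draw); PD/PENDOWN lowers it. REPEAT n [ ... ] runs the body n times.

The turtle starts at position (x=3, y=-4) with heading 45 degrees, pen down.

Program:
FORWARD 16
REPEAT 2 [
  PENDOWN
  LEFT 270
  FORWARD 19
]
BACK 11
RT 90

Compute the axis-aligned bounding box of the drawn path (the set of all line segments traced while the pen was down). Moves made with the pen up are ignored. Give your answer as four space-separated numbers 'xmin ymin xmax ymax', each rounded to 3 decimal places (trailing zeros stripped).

Executing turtle program step by step:
Start: pos=(3,-4), heading=45, pen down
FD 16: (3,-4) -> (14.314,7.314) [heading=45, draw]
REPEAT 2 [
  -- iteration 1/2 --
  PD: pen down
  LT 270: heading 45 -> 315
  FD 19: (14.314,7.314) -> (27.749,-6.121) [heading=315, draw]
  -- iteration 2/2 --
  PD: pen down
  LT 270: heading 315 -> 225
  FD 19: (27.749,-6.121) -> (14.314,-19.556) [heading=225, draw]
]
BK 11: (14.314,-19.556) -> (22.092,-11.778) [heading=225, draw]
RT 90: heading 225 -> 135
Final: pos=(22.092,-11.778), heading=135, 4 segment(s) drawn

Segment endpoints: x in {3, 14.314, 14.314, 22.092, 27.749}, y in {-19.556, -11.778, -6.121, -4, 7.314}
xmin=3, ymin=-19.556, xmax=27.749, ymax=7.314

Answer: 3 -19.556 27.749 7.314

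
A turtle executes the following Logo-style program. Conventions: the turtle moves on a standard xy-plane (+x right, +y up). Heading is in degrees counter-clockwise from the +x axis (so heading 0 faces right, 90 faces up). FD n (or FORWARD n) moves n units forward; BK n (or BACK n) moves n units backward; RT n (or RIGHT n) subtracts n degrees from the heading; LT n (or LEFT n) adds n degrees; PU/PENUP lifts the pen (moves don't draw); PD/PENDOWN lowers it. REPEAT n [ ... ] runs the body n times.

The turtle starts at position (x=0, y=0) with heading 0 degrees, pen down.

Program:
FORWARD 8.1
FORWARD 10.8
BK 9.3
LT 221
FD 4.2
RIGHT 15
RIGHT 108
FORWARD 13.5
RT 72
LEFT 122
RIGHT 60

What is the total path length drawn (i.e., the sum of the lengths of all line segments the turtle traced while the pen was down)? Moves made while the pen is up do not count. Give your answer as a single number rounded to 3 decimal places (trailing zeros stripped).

Executing turtle program step by step:
Start: pos=(0,0), heading=0, pen down
FD 8.1: (0,0) -> (8.1,0) [heading=0, draw]
FD 10.8: (8.1,0) -> (18.9,0) [heading=0, draw]
BK 9.3: (18.9,0) -> (9.6,0) [heading=0, draw]
LT 221: heading 0 -> 221
FD 4.2: (9.6,0) -> (6.43,-2.755) [heading=221, draw]
RT 15: heading 221 -> 206
RT 108: heading 206 -> 98
FD 13.5: (6.43,-2.755) -> (4.551,10.613) [heading=98, draw]
RT 72: heading 98 -> 26
LT 122: heading 26 -> 148
RT 60: heading 148 -> 88
Final: pos=(4.551,10.613), heading=88, 5 segment(s) drawn

Segment lengths:
  seg 1: (0,0) -> (8.1,0), length = 8.1
  seg 2: (8.1,0) -> (18.9,0), length = 10.8
  seg 3: (18.9,0) -> (9.6,0), length = 9.3
  seg 4: (9.6,0) -> (6.43,-2.755), length = 4.2
  seg 5: (6.43,-2.755) -> (4.551,10.613), length = 13.5
Total = 45.9

Answer: 45.9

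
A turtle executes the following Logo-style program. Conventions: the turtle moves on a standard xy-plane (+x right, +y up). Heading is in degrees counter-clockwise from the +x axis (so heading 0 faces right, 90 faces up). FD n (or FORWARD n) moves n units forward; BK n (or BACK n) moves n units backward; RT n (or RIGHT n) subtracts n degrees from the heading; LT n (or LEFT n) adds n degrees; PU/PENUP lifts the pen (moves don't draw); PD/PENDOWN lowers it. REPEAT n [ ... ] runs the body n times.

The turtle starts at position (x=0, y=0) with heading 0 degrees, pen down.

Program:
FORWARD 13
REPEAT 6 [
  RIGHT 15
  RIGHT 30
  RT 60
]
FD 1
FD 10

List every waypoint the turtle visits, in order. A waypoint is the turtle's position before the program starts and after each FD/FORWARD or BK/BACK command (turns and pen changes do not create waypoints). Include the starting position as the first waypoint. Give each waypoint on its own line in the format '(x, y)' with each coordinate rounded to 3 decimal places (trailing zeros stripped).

Executing turtle program step by step:
Start: pos=(0,0), heading=0, pen down
FD 13: (0,0) -> (13,0) [heading=0, draw]
REPEAT 6 [
  -- iteration 1/6 --
  RT 15: heading 0 -> 345
  RT 30: heading 345 -> 315
  RT 60: heading 315 -> 255
  -- iteration 2/6 --
  RT 15: heading 255 -> 240
  RT 30: heading 240 -> 210
  RT 60: heading 210 -> 150
  -- iteration 3/6 --
  RT 15: heading 150 -> 135
  RT 30: heading 135 -> 105
  RT 60: heading 105 -> 45
  -- iteration 4/6 --
  RT 15: heading 45 -> 30
  RT 30: heading 30 -> 0
  RT 60: heading 0 -> 300
  -- iteration 5/6 --
  RT 15: heading 300 -> 285
  RT 30: heading 285 -> 255
  RT 60: heading 255 -> 195
  -- iteration 6/6 --
  RT 15: heading 195 -> 180
  RT 30: heading 180 -> 150
  RT 60: heading 150 -> 90
]
FD 1: (13,0) -> (13,1) [heading=90, draw]
FD 10: (13,1) -> (13,11) [heading=90, draw]
Final: pos=(13,11), heading=90, 3 segment(s) drawn
Waypoints (4 total):
(0, 0)
(13, 0)
(13, 1)
(13, 11)

Answer: (0, 0)
(13, 0)
(13, 1)
(13, 11)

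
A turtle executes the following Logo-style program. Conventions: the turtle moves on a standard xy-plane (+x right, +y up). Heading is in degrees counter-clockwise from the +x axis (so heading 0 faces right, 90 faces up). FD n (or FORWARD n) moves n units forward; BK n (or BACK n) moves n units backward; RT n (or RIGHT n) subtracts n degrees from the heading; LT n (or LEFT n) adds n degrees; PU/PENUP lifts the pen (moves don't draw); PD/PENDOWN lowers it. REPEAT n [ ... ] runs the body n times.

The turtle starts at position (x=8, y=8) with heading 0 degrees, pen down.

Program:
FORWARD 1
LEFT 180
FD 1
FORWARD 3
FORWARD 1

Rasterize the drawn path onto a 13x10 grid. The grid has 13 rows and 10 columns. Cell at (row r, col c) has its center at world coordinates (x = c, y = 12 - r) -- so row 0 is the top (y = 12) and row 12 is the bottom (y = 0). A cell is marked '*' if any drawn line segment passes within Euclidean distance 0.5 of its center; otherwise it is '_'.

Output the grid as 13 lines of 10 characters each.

Segment 0: (8,8) -> (9,8)
Segment 1: (9,8) -> (8,8)
Segment 2: (8,8) -> (5,8)
Segment 3: (5,8) -> (4,8)

Answer: __________
__________
__________
__________
____******
__________
__________
__________
__________
__________
__________
__________
__________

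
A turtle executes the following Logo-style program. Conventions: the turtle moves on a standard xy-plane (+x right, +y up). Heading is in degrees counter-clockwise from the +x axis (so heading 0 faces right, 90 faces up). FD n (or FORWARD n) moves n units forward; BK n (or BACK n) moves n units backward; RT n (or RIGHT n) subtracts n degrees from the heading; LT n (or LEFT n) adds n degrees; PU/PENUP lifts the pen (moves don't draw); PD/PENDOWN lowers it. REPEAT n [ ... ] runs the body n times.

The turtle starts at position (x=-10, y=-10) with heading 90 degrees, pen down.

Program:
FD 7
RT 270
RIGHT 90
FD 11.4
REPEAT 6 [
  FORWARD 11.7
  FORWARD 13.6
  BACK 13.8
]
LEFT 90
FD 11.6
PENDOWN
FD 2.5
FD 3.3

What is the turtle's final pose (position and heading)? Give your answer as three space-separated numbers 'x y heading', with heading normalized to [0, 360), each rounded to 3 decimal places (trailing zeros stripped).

Executing turtle program step by step:
Start: pos=(-10,-10), heading=90, pen down
FD 7: (-10,-10) -> (-10,-3) [heading=90, draw]
RT 270: heading 90 -> 180
RT 90: heading 180 -> 90
FD 11.4: (-10,-3) -> (-10,8.4) [heading=90, draw]
REPEAT 6 [
  -- iteration 1/6 --
  FD 11.7: (-10,8.4) -> (-10,20.1) [heading=90, draw]
  FD 13.6: (-10,20.1) -> (-10,33.7) [heading=90, draw]
  BK 13.8: (-10,33.7) -> (-10,19.9) [heading=90, draw]
  -- iteration 2/6 --
  FD 11.7: (-10,19.9) -> (-10,31.6) [heading=90, draw]
  FD 13.6: (-10,31.6) -> (-10,45.2) [heading=90, draw]
  BK 13.8: (-10,45.2) -> (-10,31.4) [heading=90, draw]
  -- iteration 3/6 --
  FD 11.7: (-10,31.4) -> (-10,43.1) [heading=90, draw]
  FD 13.6: (-10,43.1) -> (-10,56.7) [heading=90, draw]
  BK 13.8: (-10,56.7) -> (-10,42.9) [heading=90, draw]
  -- iteration 4/6 --
  FD 11.7: (-10,42.9) -> (-10,54.6) [heading=90, draw]
  FD 13.6: (-10,54.6) -> (-10,68.2) [heading=90, draw]
  BK 13.8: (-10,68.2) -> (-10,54.4) [heading=90, draw]
  -- iteration 5/6 --
  FD 11.7: (-10,54.4) -> (-10,66.1) [heading=90, draw]
  FD 13.6: (-10,66.1) -> (-10,79.7) [heading=90, draw]
  BK 13.8: (-10,79.7) -> (-10,65.9) [heading=90, draw]
  -- iteration 6/6 --
  FD 11.7: (-10,65.9) -> (-10,77.6) [heading=90, draw]
  FD 13.6: (-10,77.6) -> (-10,91.2) [heading=90, draw]
  BK 13.8: (-10,91.2) -> (-10,77.4) [heading=90, draw]
]
LT 90: heading 90 -> 180
FD 11.6: (-10,77.4) -> (-21.6,77.4) [heading=180, draw]
PD: pen down
FD 2.5: (-21.6,77.4) -> (-24.1,77.4) [heading=180, draw]
FD 3.3: (-24.1,77.4) -> (-27.4,77.4) [heading=180, draw]
Final: pos=(-27.4,77.4), heading=180, 23 segment(s) drawn

Answer: -27.4 77.4 180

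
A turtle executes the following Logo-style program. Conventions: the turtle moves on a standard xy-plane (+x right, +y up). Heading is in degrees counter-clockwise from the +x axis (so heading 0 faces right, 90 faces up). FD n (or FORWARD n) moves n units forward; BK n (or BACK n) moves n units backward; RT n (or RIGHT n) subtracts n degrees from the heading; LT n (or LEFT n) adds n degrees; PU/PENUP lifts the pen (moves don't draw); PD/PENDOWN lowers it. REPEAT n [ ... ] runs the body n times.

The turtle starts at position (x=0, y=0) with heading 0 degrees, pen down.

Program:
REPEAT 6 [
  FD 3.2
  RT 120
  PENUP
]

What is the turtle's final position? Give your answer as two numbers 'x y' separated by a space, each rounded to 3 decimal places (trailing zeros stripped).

Answer: 0 0

Derivation:
Executing turtle program step by step:
Start: pos=(0,0), heading=0, pen down
REPEAT 6 [
  -- iteration 1/6 --
  FD 3.2: (0,0) -> (3.2,0) [heading=0, draw]
  RT 120: heading 0 -> 240
  PU: pen up
  -- iteration 2/6 --
  FD 3.2: (3.2,0) -> (1.6,-2.771) [heading=240, move]
  RT 120: heading 240 -> 120
  PU: pen up
  -- iteration 3/6 --
  FD 3.2: (1.6,-2.771) -> (0,0) [heading=120, move]
  RT 120: heading 120 -> 0
  PU: pen up
  -- iteration 4/6 --
  FD 3.2: (0,0) -> (3.2,0) [heading=0, move]
  RT 120: heading 0 -> 240
  PU: pen up
  -- iteration 5/6 --
  FD 3.2: (3.2,0) -> (1.6,-2.771) [heading=240, move]
  RT 120: heading 240 -> 120
  PU: pen up
  -- iteration 6/6 --
  FD 3.2: (1.6,-2.771) -> (0,0) [heading=120, move]
  RT 120: heading 120 -> 0
  PU: pen up
]
Final: pos=(0,0), heading=0, 1 segment(s) drawn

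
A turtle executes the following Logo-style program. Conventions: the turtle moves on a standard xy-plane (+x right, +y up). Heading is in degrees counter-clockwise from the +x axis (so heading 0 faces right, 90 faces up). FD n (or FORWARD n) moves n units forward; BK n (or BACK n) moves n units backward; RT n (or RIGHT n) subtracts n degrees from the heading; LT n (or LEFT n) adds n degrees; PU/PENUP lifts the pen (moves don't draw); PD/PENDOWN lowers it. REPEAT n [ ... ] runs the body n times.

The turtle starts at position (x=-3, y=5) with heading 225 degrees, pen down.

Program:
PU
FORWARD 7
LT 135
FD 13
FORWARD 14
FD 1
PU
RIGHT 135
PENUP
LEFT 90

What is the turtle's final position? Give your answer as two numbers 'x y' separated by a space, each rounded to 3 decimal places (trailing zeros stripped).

Answer: 20.05 0.05

Derivation:
Executing turtle program step by step:
Start: pos=(-3,5), heading=225, pen down
PU: pen up
FD 7: (-3,5) -> (-7.95,0.05) [heading=225, move]
LT 135: heading 225 -> 0
FD 13: (-7.95,0.05) -> (5.05,0.05) [heading=0, move]
FD 14: (5.05,0.05) -> (19.05,0.05) [heading=0, move]
FD 1: (19.05,0.05) -> (20.05,0.05) [heading=0, move]
PU: pen up
RT 135: heading 0 -> 225
PU: pen up
LT 90: heading 225 -> 315
Final: pos=(20.05,0.05), heading=315, 0 segment(s) drawn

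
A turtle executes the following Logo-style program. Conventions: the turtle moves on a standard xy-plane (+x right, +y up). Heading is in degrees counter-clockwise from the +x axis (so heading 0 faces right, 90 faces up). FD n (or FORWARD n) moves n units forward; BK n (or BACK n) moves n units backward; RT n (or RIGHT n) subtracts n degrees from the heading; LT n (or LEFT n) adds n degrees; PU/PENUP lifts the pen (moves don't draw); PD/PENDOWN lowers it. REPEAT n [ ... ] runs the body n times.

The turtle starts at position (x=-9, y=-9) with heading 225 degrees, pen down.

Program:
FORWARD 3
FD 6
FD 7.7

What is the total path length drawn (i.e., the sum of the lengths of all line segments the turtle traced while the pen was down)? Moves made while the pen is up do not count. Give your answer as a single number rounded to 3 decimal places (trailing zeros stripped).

Answer: 16.7

Derivation:
Executing turtle program step by step:
Start: pos=(-9,-9), heading=225, pen down
FD 3: (-9,-9) -> (-11.121,-11.121) [heading=225, draw]
FD 6: (-11.121,-11.121) -> (-15.364,-15.364) [heading=225, draw]
FD 7.7: (-15.364,-15.364) -> (-20.809,-20.809) [heading=225, draw]
Final: pos=(-20.809,-20.809), heading=225, 3 segment(s) drawn

Segment lengths:
  seg 1: (-9,-9) -> (-11.121,-11.121), length = 3
  seg 2: (-11.121,-11.121) -> (-15.364,-15.364), length = 6
  seg 3: (-15.364,-15.364) -> (-20.809,-20.809), length = 7.7
Total = 16.7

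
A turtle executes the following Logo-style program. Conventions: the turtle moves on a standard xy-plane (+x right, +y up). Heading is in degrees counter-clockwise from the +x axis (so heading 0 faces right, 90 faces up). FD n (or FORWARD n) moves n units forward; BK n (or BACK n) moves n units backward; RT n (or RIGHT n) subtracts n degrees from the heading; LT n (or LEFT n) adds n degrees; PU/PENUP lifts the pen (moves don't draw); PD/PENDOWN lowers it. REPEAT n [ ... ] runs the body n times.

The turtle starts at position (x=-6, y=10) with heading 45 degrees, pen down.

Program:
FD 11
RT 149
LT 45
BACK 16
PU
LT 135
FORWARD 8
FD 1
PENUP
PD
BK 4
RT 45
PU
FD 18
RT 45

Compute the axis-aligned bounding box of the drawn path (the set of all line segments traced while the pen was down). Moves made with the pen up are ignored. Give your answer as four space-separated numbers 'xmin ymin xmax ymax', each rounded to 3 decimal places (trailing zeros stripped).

Answer: -6.462 10 1.778 40.226

Derivation:
Executing turtle program step by step:
Start: pos=(-6,10), heading=45, pen down
FD 11: (-6,10) -> (1.778,17.778) [heading=45, draw]
RT 149: heading 45 -> 256
LT 45: heading 256 -> 301
BK 16: (1.778,17.778) -> (-6.462,31.493) [heading=301, draw]
PU: pen up
LT 135: heading 301 -> 76
FD 8: (-6.462,31.493) -> (-4.527,39.255) [heading=76, move]
FD 1: (-4.527,39.255) -> (-4.285,40.226) [heading=76, move]
PU: pen up
PD: pen down
BK 4: (-4.285,40.226) -> (-5.253,36.344) [heading=76, draw]
RT 45: heading 76 -> 31
PU: pen up
FD 18: (-5.253,36.344) -> (10.176,45.615) [heading=31, move]
RT 45: heading 31 -> 346
Final: pos=(10.176,45.615), heading=346, 3 segment(s) drawn

Segment endpoints: x in {-6.462, -6, -5.253, -4.285, 1.778}, y in {10, 17.778, 31.493, 36.344, 40.226}
xmin=-6.462, ymin=10, xmax=1.778, ymax=40.226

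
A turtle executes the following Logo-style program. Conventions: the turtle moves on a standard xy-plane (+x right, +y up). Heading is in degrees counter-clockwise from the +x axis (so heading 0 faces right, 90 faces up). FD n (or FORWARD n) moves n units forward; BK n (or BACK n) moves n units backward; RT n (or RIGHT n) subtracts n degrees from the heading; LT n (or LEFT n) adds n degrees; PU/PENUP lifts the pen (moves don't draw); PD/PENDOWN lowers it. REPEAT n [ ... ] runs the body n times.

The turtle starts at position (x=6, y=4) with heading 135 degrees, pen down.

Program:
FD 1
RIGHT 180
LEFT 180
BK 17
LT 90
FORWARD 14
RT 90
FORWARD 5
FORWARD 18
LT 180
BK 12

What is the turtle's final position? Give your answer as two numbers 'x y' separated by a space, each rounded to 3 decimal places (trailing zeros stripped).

Executing turtle program step by step:
Start: pos=(6,4), heading=135, pen down
FD 1: (6,4) -> (5.293,4.707) [heading=135, draw]
RT 180: heading 135 -> 315
LT 180: heading 315 -> 135
BK 17: (5.293,4.707) -> (17.314,-7.314) [heading=135, draw]
LT 90: heading 135 -> 225
FD 14: (17.314,-7.314) -> (7.414,-17.213) [heading=225, draw]
RT 90: heading 225 -> 135
FD 5: (7.414,-17.213) -> (3.879,-13.678) [heading=135, draw]
FD 18: (3.879,-13.678) -> (-8.849,-0.95) [heading=135, draw]
LT 180: heading 135 -> 315
BK 12: (-8.849,-0.95) -> (-17.335,7.536) [heading=315, draw]
Final: pos=(-17.335,7.536), heading=315, 6 segment(s) drawn

Answer: -17.335 7.536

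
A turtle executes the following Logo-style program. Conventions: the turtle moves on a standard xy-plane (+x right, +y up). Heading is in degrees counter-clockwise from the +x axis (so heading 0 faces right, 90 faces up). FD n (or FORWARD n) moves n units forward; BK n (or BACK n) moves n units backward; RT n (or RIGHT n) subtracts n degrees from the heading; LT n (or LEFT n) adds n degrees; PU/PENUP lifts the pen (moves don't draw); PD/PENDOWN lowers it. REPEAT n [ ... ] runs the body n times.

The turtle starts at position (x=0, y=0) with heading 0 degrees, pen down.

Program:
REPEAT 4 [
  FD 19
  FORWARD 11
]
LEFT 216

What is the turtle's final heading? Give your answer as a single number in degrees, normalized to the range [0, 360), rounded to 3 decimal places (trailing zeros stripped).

Answer: 216

Derivation:
Executing turtle program step by step:
Start: pos=(0,0), heading=0, pen down
REPEAT 4 [
  -- iteration 1/4 --
  FD 19: (0,0) -> (19,0) [heading=0, draw]
  FD 11: (19,0) -> (30,0) [heading=0, draw]
  -- iteration 2/4 --
  FD 19: (30,0) -> (49,0) [heading=0, draw]
  FD 11: (49,0) -> (60,0) [heading=0, draw]
  -- iteration 3/4 --
  FD 19: (60,0) -> (79,0) [heading=0, draw]
  FD 11: (79,0) -> (90,0) [heading=0, draw]
  -- iteration 4/4 --
  FD 19: (90,0) -> (109,0) [heading=0, draw]
  FD 11: (109,0) -> (120,0) [heading=0, draw]
]
LT 216: heading 0 -> 216
Final: pos=(120,0), heading=216, 8 segment(s) drawn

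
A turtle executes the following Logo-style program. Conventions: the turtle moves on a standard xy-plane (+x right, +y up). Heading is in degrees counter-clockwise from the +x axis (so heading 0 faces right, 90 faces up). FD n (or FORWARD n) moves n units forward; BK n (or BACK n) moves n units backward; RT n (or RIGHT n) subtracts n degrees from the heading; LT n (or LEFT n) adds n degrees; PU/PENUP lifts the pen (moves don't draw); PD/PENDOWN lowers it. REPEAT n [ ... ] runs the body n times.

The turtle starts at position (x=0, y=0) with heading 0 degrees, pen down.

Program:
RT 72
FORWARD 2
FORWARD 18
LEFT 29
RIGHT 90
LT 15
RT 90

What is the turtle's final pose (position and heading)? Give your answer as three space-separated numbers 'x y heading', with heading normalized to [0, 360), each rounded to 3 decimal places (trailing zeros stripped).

Executing turtle program step by step:
Start: pos=(0,0), heading=0, pen down
RT 72: heading 0 -> 288
FD 2: (0,0) -> (0.618,-1.902) [heading=288, draw]
FD 18: (0.618,-1.902) -> (6.18,-19.021) [heading=288, draw]
LT 29: heading 288 -> 317
RT 90: heading 317 -> 227
LT 15: heading 227 -> 242
RT 90: heading 242 -> 152
Final: pos=(6.18,-19.021), heading=152, 2 segment(s) drawn

Answer: 6.18 -19.021 152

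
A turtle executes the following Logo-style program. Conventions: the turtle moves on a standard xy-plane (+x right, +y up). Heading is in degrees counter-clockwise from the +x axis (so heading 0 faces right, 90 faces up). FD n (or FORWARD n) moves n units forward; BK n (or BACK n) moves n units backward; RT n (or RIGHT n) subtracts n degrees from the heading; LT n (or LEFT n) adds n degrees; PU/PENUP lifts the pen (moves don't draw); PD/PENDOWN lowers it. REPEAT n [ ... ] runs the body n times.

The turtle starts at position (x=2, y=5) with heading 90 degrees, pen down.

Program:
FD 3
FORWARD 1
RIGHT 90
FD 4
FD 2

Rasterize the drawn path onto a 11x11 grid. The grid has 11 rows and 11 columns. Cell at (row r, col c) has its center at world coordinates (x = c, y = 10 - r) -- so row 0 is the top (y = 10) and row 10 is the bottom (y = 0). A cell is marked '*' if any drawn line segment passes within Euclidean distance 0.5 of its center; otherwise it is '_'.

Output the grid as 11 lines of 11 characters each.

Answer: ___________
__*******__
__*________
__*________
__*________
__*________
___________
___________
___________
___________
___________

Derivation:
Segment 0: (2,5) -> (2,8)
Segment 1: (2,8) -> (2,9)
Segment 2: (2,9) -> (6,9)
Segment 3: (6,9) -> (8,9)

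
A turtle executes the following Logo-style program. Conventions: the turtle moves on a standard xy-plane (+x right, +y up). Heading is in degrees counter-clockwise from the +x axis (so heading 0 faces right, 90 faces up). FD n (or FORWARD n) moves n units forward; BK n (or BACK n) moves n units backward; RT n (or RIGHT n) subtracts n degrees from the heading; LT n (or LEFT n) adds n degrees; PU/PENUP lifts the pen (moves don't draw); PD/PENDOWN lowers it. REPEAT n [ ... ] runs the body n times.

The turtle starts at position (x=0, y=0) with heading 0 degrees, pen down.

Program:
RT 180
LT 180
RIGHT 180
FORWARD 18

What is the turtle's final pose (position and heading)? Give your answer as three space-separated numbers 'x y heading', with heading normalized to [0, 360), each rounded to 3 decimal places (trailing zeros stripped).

Executing turtle program step by step:
Start: pos=(0,0), heading=0, pen down
RT 180: heading 0 -> 180
LT 180: heading 180 -> 0
RT 180: heading 0 -> 180
FD 18: (0,0) -> (-18,0) [heading=180, draw]
Final: pos=(-18,0), heading=180, 1 segment(s) drawn

Answer: -18 0 180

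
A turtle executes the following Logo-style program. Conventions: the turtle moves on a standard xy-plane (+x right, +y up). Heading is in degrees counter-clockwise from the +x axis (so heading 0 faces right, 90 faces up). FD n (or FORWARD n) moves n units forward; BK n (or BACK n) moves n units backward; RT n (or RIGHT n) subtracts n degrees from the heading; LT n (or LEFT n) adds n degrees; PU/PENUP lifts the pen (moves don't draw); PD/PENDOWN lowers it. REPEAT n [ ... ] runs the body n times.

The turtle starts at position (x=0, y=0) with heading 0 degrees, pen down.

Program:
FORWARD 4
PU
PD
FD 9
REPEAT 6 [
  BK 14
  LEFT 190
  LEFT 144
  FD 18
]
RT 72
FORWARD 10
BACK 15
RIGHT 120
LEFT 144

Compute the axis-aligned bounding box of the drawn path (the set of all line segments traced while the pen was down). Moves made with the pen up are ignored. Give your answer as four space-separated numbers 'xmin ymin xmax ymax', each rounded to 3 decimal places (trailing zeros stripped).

Answer: -20.784 -26.8 15.178 0

Derivation:
Executing turtle program step by step:
Start: pos=(0,0), heading=0, pen down
FD 4: (0,0) -> (4,0) [heading=0, draw]
PU: pen up
PD: pen down
FD 9: (4,0) -> (13,0) [heading=0, draw]
REPEAT 6 [
  -- iteration 1/6 --
  BK 14: (13,0) -> (-1,0) [heading=0, draw]
  LT 190: heading 0 -> 190
  LT 144: heading 190 -> 334
  FD 18: (-1,0) -> (15.178,-7.891) [heading=334, draw]
  -- iteration 2/6 --
  BK 14: (15.178,-7.891) -> (2.595,-1.753) [heading=334, draw]
  LT 190: heading 334 -> 164
  LT 144: heading 164 -> 308
  FD 18: (2.595,-1.753) -> (13.677,-15.938) [heading=308, draw]
  -- iteration 3/6 --
  BK 14: (13.677,-15.938) -> (5.058,-4.906) [heading=308, draw]
  LT 190: heading 308 -> 138
  LT 144: heading 138 -> 282
  FD 18: (5.058,-4.906) -> (8.8,-22.512) [heading=282, draw]
  -- iteration 4/6 --
  BK 14: (8.8,-22.512) -> (5.889,-8.818) [heading=282, draw]
  LT 190: heading 282 -> 112
  LT 144: heading 112 -> 256
  FD 18: (5.889,-8.818) -> (1.535,-26.283) [heading=256, draw]
  -- iteration 5/6 --
  BK 14: (1.535,-26.283) -> (4.922,-12.699) [heading=256, draw]
  LT 190: heading 256 -> 86
  LT 144: heading 86 -> 230
  FD 18: (4.922,-12.699) -> (-6.648,-26.488) [heading=230, draw]
  -- iteration 6/6 --
  BK 14: (-6.648,-26.488) -> (2.351,-15.763) [heading=230, draw]
  LT 190: heading 230 -> 60
  LT 144: heading 60 -> 204
  FD 18: (2.351,-15.763) -> (-14.093,-23.085) [heading=204, draw]
]
RT 72: heading 204 -> 132
FD 10: (-14.093,-23.085) -> (-20.784,-15.653) [heading=132, draw]
BK 15: (-20.784,-15.653) -> (-10.748,-26.8) [heading=132, draw]
RT 120: heading 132 -> 12
LT 144: heading 12 -> 156
Final: pos=(-10.748,-26.8), heading=156, 16 segment(s) drawn

Segment endpoints: x in {-20.784, -14.093, -10.748, -6.648, -1, 0, 1.535, 2.351, 2.595, 4, 4.922, 5.058, 5.889, 8.8, 13, 13.677, 15.178}, y in {-26.8, -26.488, -26.283, -23.085, -22.512, -15.938, -15.763, -15.653, -12.699, -8.818, -7.891, -4.906, -1.753, 0}
xmin=-20.784, ymin=-26.8, xmax=15.178, ymax=0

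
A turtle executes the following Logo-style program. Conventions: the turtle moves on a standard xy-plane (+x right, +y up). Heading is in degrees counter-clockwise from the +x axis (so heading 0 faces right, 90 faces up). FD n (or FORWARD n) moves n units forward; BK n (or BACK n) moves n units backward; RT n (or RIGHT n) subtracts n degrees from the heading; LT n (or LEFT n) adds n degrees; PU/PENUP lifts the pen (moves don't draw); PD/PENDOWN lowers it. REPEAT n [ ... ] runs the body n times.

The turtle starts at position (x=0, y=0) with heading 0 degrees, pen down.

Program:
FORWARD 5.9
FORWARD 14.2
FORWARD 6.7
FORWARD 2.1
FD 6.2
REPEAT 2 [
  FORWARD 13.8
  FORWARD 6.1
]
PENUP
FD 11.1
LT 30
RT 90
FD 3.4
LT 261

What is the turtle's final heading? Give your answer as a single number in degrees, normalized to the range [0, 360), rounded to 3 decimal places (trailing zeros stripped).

Executing turtle program step by step:
Start: pos=(0,0), heading=0, pen down
FD 5.9: (0,0) -> (5.9,0) [heading=0, draw]
FD 14.2: (5.9,0) -> (20.1,0) [heading=0, draw]
FD 6.7: (20.1,0) -> (26.8,0) [heading=0, draw]
FD 2.1: (26.8,0) -> (28.9,0) [heading=0, draw]
FD 6.2: (28.9,0) -> (35.1,0) [heading=0, draw]
REPEAT 2 [
  -- iteration 1/2 --
  FD 13.8: (35.1,0) -> (48.9,0) [heading=0, draw]
  FD 6.1: (48.9,0) -> (55,0) [heading=0, draw]
  -- iteration 2/2 --
  FD 13.8: (55,0) -> (68.8,0) [heading=0, draw]
  FD 6.1: (68.8,0) -> (74.9,0) [heading=0, draw]
]
PU: pen up
FD 11.1: (74.9,0) -> (86,0) [heading=0, move]
LT 30: heading 0 -> 30
RT 90: heading 30 -> 300
FD 3.4: (86,0) -> (87.7,-2.944) [heading=300, move]
LT 261: heading 300 -> 201
Final: pos=(87.7,-2.944), heading=201, 9 segment(s) drawn

Answer: 201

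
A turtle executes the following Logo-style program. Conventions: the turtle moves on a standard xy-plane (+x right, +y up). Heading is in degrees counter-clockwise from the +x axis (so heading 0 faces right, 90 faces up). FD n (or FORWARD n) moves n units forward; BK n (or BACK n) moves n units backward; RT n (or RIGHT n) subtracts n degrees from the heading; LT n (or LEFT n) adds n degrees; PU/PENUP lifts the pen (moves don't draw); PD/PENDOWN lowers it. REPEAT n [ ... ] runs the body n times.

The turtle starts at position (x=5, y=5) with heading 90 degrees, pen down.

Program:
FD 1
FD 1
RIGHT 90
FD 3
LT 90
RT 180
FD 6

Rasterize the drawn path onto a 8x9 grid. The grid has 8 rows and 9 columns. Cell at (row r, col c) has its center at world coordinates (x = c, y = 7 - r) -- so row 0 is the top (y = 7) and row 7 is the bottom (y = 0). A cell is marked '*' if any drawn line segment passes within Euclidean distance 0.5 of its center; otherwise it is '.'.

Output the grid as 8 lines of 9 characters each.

Segment 0: (5,5) -> (5,6)
Segment 1: (5,6) -> (5,7)
Segment 2: (5,7) -> (8,7)
Segment 3: (8,7) -> (8,1)

Answer: .....****
.....*..*
.....*..*
........*
........*
........*
........*
.........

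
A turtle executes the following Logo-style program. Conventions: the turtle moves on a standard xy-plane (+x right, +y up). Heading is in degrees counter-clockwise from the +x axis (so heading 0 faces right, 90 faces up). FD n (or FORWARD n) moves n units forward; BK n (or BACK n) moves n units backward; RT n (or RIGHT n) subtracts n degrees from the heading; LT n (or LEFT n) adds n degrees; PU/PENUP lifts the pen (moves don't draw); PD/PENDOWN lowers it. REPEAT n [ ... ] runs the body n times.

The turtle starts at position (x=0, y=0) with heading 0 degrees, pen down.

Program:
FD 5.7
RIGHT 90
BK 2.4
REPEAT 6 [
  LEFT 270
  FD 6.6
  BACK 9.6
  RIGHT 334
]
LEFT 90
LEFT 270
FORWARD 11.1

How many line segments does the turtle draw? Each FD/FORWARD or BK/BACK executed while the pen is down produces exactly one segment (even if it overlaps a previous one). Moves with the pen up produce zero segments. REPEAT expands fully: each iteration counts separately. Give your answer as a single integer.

Executing turtle program step by step:
Start: pos=(0,0), heading=0, pen down
FD 5.7: (0,0) -> (5.7,0) [heading=0, draw]
RT 90: heading 0 -> 270
BK 2.4: (5.7,0) -> (5.7,2.4) [heading=270, draw]
REPEAT 6 [
  -- iteration 1/6 --
  LT 270: heading 270 -> 180
  FD 6.6: (5.7,2.4) -> (-0.9,2.4) [heading=180, draw]
  BK 9.6: (-0.9,2.4) -> (8.7,2.4) [heading=180, draw]
  RT 334: heading 180 -> 206
  -- iteration 2/6 --
  LT 270: heading 206 -> 116
  FD 6.6: (8.7,2.4) -> (5.807,8.332) [heading=116, draw]
  BK 9.6: (5.807,8.332) -> (10.015,-0.296) [heading=116, draw]
  RT 334: heading 116 -> 142
  -- iteration 3/6 --
  LT 270: heading 142 -> 52
  FD 6.6: (10.015,-0.296) -> (14.078,4.904) [heading=52, draw]
  BK 9.6: (14.078,4.904) -> (8.168,-2.66) [heading=52, draw]
  RT 334: heading 52 -> 78
  -- iteration 4/6 --
  LT 270: heading 78 -> 348
  FD 6.6: (8.168,-2.66) -> (14.624,-4.033) [heading=348, draw]
  BK 9.6: (14.624,-4.033) -> (5.234,-2.037) [heading=348, draw]
  RT 334: heading 348 -> 14
  -- iteration 5/6 --
  LT 270: heading 14 -> 284
  FD 6.6: (5.234,-2.037) -> (6.83,-8.441) [heading=284, draw]
  BK 9.6: (6.83,-8.441) -> (4.508,0.874) [heading=284, draw]
  RT 334: heading 284 -> 310
  -- iteration 6/6 --
  LT 270: heading 310 -> 220
  FD 6.6: (4.508,0.874) -> (-0.548,-3.368) [heading=220, draw]
  BK 9.6: (-0.548,-3.368) -> (6.806,2.803) [heading=220, draw]
  RT 334: heading 220 -> 246
]
LT 90: heading 246 -> 336
LT 270: heading 336 -> 246
FD 11.1: (6.806,2.803) -> (2.291,-7.338) [heading=246, draw]
Final: pos=(2.291,-7.338), heading=246, 15 segment(s) drawn
Segments drawn: 15

Answer: 15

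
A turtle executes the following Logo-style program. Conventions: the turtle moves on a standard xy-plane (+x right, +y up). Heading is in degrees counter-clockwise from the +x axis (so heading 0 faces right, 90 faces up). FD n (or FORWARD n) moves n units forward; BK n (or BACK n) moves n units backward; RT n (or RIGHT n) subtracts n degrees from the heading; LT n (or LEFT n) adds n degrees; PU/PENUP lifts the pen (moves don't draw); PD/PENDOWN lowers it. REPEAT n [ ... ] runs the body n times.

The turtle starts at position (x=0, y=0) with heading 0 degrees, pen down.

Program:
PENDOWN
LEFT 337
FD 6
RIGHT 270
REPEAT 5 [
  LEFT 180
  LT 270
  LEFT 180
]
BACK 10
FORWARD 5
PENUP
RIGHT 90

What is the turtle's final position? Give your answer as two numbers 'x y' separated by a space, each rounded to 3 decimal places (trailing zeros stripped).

Executing turtle program step by step:
Start: pos=(0,0), heading=0, pen down
PD: pen down
LT 337: heading 0 -> 337
FD 6: (0,0) -> (5.523,-2.344) [heading=337, draw]
RT 270: heading 337 -> 67
REPEAT 5 [
  -- iteration 1/5 --
  LT 180: heading 67 -> 247
  LT 270: heading 247 -> 157
  LT 180: heading 157 -> 337
  -- iteration 2/5 --
  LT 180: heading 337 -> 157
  LT 270: heading 157 -> 67
  LT 180: heading 67 -> 247
  -- iteration 3/5 --
  LT 180: heading 247 -> 67
  LT 270: heading 67 -> 337
  LT 180: heading 337 -> 157
  -- iteration 4/5 --
  LT 180: heading 157 -> 337
  LT 270: heading 337 -> 247
  LT 180: heading 247 -> 67
  -- iteration 5/5 --
  LT 180: heading 67 -> 247
  LT 270: heading 247 -> 157
  LT 180: heading 157 -> 337
]
BK 10: (5.523,-2.344) -> (-3.682,1.563) [heading=337, draw]
FD 5: (-3.682,1.563) -> (0.921,-0.391) [heading=337, draw]
PU: pen up
RT 90: heading 337 -> 247
Final: pos=(0.921,-0.391), heading=247, 3 segment(s) drawn

Answer: 0.921 -0.391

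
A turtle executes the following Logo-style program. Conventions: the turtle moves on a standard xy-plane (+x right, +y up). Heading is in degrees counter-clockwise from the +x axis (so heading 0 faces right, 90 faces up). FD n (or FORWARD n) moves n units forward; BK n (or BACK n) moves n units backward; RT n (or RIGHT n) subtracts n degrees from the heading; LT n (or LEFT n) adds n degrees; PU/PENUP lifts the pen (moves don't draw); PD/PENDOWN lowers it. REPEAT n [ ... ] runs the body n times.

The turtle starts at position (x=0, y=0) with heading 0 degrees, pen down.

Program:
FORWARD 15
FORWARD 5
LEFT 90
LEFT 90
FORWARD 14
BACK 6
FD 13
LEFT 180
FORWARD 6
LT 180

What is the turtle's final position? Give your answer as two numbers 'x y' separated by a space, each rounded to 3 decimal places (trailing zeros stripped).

Executing turtle program step by step:
Start: pos=(0,0), heading=0, pen down
FD 15: (0,0) -> (15,0) [heading=0, draw]
FD 5: (15,0) -> (20,0) [heading=0, draw]
LT 90: heading 0 -> 90
LT 90: heading 90 -> 180
FD 14: (20,0) -> (6,0) [heading=180, draw]
BK 6: (6,0) -> (12,0) [heading=180, draw]
FD 13: (12,0) -> (-1,0) [heading=180, draw]
LT 180: heading 180 -> 0
FD 6: (-1,0) -> (5,0) [heading=0, draw]
LT 180: heading 0 -> 180
Final: pos=(5,0), heading=180, 6 segment(s) drawn

Answer: 5 0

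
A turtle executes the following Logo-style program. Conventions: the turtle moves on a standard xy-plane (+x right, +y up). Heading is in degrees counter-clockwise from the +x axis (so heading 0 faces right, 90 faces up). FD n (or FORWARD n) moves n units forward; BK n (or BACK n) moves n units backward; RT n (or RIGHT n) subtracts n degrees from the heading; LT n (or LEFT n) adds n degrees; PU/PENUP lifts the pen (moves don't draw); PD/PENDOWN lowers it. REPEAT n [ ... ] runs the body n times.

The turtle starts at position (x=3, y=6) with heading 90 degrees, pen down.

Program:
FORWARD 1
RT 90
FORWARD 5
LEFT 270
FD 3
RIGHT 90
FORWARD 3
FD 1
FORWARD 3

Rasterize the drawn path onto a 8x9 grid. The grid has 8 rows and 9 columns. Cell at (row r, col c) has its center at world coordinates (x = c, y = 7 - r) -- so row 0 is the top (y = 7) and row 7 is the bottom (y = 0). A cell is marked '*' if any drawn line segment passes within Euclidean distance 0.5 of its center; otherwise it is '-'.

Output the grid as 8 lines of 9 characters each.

Answer: ---******
---*----*
--------*
-********
---------
---------
---------
---------

Derivation:
Segment 0: (3,6) -> (3,7)
Segment 1: (3,7) -> (8,7)
Segment 2: (8,7) -> (8,4)
Segment 3: (8,4) -> (5,4)
Segment 4: (5,4) -> (4,4)
Segment 5: (4,4) -> (1,4)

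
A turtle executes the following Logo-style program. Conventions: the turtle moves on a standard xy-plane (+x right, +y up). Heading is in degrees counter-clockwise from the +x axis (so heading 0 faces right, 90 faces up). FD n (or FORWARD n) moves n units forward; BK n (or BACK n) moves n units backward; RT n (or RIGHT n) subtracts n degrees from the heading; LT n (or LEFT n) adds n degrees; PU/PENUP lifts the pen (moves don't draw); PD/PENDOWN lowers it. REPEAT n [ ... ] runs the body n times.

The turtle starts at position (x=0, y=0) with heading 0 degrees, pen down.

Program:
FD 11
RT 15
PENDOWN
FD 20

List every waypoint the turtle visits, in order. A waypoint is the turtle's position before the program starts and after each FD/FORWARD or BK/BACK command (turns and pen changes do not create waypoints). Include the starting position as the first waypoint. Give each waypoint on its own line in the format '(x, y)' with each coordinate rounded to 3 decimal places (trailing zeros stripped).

Executing turtle program step by step:
Start: pos=(0,0), heading=0, pen down
FD 11: (0,0) -> (11,0) [heading=0, draw]
RT 15: heading 0 -> 345
PD: pen down
FD 20: (11,0) -> (30.319,-5.176) [heading=345, draw]
Final: pos=(30.319,-5.176), heading=345, 2 segment(s) drawn
Waypoints (3 total):
(0, 0)
(11, 0)
(30.319, -5.176)

Answer: (0, 0)
(11, 0)
(30.319, -5.176)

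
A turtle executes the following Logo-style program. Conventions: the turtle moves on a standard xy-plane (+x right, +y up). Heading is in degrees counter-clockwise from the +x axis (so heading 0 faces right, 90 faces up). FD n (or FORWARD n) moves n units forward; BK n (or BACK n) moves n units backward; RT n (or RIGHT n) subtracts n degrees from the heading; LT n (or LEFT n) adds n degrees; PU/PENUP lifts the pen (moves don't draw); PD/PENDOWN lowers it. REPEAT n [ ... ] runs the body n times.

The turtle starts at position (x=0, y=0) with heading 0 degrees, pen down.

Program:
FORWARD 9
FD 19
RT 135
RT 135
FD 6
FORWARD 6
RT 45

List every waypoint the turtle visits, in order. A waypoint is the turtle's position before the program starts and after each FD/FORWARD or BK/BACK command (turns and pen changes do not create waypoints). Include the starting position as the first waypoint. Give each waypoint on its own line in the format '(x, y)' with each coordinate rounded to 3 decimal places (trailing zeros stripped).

Answer: (0, 0)
(9, 0)
(28, 0)
(28, 6)
(28, 12)

Derivation:
Executing turtle program step by step:
Start: pos=(0,0), heading=0, pen down
FD 9: (0,0) -> (9,0) [heading=0, draw]
FD 19: (9,0) -> (28,0) [heading=0, draw]
RT 135: heading 0 -> 225
RT 135: heading 225 -> 90
FD 6: (28,0) -> (28,6) [heading=90, draw]
FD 6: (28,6) -> (28,12) [heading=90, draw]
RT 45: heading 90 -> 45
Final: pos=(28,12), heading=45, 4 segment(s) drawn
Waypoints (5 total):
(0, 0)
(9, 0)
(28, 0)
(28, 6)
(28, 12)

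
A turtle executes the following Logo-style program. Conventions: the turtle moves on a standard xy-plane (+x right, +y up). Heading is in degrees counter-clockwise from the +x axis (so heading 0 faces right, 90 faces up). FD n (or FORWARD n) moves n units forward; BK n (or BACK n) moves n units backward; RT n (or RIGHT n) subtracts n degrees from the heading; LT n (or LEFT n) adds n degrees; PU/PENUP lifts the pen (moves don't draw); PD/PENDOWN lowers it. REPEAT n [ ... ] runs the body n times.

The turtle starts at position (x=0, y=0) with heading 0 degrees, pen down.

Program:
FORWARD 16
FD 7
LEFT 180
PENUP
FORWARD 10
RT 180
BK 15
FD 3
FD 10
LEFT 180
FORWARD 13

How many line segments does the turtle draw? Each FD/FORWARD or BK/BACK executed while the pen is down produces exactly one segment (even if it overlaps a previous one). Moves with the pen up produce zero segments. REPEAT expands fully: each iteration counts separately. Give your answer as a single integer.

Answer: 2

Derivation:
Executing turtle program step by step:
Start: pos=(0,0), heading=0, pen down
FD 16: (0,0) -> (16,0) [heading=0, draw]
FD 7: (16,0) -> (23,0) [heading=0, draw]
LT 180: heading 0 -> 180
PU: pen up
FD 10: (23,0) -> (13,0) [heading=180, move]
RT 180: heading 180 -> 0
BK 15: (13,0) -> (-2,0) [heading=0, move]
FD 3: (-2,0) -> (1,0) [heading=0, move]
FD 10: (1,0) -> (11,0) [heading=0, move]
LT 180: heading 0 -> 180
FD 13: (11,0) -> (-2,0) [heading=180, move]
Final: pos=(-2,0), heading=180, 2 segment(s) drawn
Segments drawn: 2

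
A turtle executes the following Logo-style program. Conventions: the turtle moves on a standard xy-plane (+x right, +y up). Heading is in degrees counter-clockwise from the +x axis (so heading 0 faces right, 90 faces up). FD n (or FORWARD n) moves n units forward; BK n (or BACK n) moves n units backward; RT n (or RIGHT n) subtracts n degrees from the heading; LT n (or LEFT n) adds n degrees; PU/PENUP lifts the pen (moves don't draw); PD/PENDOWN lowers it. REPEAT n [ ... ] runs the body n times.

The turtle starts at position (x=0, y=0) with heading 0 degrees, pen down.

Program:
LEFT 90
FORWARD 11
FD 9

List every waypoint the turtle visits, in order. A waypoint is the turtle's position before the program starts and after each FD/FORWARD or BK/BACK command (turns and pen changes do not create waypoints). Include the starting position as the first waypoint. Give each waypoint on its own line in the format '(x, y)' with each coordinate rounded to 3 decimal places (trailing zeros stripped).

Executing turtle program step by step:
Start: pos=(0,0), heading=0, pen down
LT 90: heading 0 -> 90
FD 11: (0,0) -> (0,11) [heading=90, draw]
FD 9: (0,11) -> (0,20) [heading=90, draw]
Final: pos=(0,20), heading=90, 2 segment(s) drawn
Waypoints (3 total):
(0, 0)
(0, 11)
(0, 20)

Answer: (0, 0)
(0, 11)
(0, 20)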